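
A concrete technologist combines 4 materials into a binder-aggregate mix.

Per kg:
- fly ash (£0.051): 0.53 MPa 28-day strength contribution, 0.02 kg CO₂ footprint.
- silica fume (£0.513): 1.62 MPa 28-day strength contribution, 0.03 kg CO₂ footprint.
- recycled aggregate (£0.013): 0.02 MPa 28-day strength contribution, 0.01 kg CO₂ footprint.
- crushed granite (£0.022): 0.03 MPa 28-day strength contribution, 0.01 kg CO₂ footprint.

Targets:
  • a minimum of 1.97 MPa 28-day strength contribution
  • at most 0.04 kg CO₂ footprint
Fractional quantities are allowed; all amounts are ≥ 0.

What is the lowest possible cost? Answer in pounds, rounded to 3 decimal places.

£0.583

This is a linear program. Let x1 = kg of fly ash, x2 = kg of silica fume, x3 = kg of recycled aggregate, x4 = kg of crushed granite.
min 0.051x1 + 0.513x2 + 0.013x3 + 0.022x4 subject to:
  0.53x1 + 1.62x2 + 0.02x3 + 0.03x4 ≥ 1.97   (28-day strength contribution)
  0.02x1 + 0.03x2 + 0.01x3 + 0.01x4 ≤ 0.04   (CO₂ footprint)
  x1, x2, x3, x4 ≥ 0.
The cheapest feasible vertex uses only fly ash, silica fume; recycled aggregate, crushed granite are not used. The 28-day strength contribution and CO₂ footprint requirements are met with equality.
That vertex is x1 = 0.3455, x2 = 1.103.
Total cost: 0.051·0.3455 + 0.513·1.103 = 0.58346.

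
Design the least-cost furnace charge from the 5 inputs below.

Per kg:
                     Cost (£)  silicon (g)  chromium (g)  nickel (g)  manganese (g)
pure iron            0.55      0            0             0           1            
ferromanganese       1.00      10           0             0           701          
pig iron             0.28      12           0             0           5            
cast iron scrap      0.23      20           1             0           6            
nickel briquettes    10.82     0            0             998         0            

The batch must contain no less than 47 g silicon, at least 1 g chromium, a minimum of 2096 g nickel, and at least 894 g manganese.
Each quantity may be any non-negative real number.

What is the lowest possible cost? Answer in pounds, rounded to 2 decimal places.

Let x1 = kg of pure iron, x2 = kg of ferromanganese, x3 = kg of pig iron, x4 = kg of cast iron scrap, x5 = kg of nickel briquettes.
Minimize 0.55x1 + 1x2 + 0.28x3 + 0.23x4 + 10.82x5 s.t.:
  10x2 + 12x3 + 20x4 ≥ 47   (silicon)
  1x4 ≥ 1   (chromium)
  998x5 ≥ 2096   (nickel)
  1x1 + 701x2 + 5x3 + 6x4 ≥ 894   (manganese)
  x1, x2, x3, x4, x5 ≥ 0.
The minimum-cost mix takes nothing from pure iron, pig iron — only ferromanganese, cast iron scrap, nickel briquettes. Binding constraints: silicon, nickel, manganese.
So ferromanganese = 1.261 kg, cast iron scrap = 1.72 kg, nickel briquettes = 2.1 kg.
Hence cost = 1·1.261 + 0.23·1.72 + 10.82·2.1 = £24.3786.

£24.38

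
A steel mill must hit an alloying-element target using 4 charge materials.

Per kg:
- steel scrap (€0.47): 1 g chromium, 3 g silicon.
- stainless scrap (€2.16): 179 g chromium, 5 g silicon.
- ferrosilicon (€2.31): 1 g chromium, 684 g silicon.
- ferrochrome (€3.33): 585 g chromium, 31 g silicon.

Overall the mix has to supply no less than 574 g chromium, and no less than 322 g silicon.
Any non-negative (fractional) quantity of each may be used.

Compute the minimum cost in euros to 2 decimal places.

€4.25

This is a linear program. Let x1 = kg of steel scrap, x2 = kg of stainless scrap, x3 = kg of ferrosilicon, x4 = kg of ferrochrome.
Minimize 0.47x1 + 2.16x2 + 2.31x3 + 3.33x4 s.t.:
  1x1 + 179x2 + 1x3 + 585x4 ≥ 574   (chromium)
  3x1 + 5x2 + 684x3 + 31x4 ≥ 322   (silicon)
  x1, x2, x3, x4 ≥ 0.
At the optimum only ferrosilicon, ferrochrome are positive (steel scrap, stainless scrap = 0). The chromium and silicon requirements are met with equality.
That vertex is x3 = 0.4263, x4 = 0.9805.
Cost = 2.31·0.4263 + 3.33·0.9805 = 4.2498.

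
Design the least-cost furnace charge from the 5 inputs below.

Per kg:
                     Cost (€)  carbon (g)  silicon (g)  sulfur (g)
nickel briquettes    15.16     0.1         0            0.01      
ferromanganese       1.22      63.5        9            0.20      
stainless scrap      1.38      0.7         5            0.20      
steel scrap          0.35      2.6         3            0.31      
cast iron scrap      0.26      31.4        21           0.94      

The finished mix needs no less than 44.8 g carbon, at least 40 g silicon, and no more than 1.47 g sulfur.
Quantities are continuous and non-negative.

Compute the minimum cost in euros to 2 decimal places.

€2.25

Let x1 = kg of nickel briquettes, x2 = kg of ferromanganese, x3 = kg of stainless scrap, x4 = kg of steel scrap, x5 = kg of cast iron scrap.
min 15.16x1 + 1.22x2 + 1.38x3 + 0.35x4 + 0.26x5 subject to:
  0.1x1 + 63.5x2 + 0.7x3 + 2.6x4 + 31.4x5 ≥ 44.8   (carbon)
  9x2 + 5x3 + 3x4 + 21x5 ≥ 40   (silicon)
  0.01x1 + 0.2x2 + 0.2x3 + 0.31x4 + 0.94x5 ≤ 1.47   (sulfur)
  x1, x2, x3, x4, x5 ≥ 0.
The cheapest feasible vertex uses only ferromanganese, cast iron scrap; nickel briquettes, stainless scrap, steel scrap are not used. There the silicon and sulfur constraints are tight.
That vertex is x2 = 1.58, x5 = 1.228.
Hence cost = 1.22·1.58 + 0.26·1.228 = €2.2469.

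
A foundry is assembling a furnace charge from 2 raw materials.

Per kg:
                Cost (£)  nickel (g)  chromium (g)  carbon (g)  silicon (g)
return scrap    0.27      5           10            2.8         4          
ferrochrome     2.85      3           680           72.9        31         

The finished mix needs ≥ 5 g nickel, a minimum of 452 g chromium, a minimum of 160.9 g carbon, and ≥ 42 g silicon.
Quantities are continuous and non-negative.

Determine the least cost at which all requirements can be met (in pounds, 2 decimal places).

£6.29

Let x1 = kg of return scrap, x2 = kg of ferrochrome.
Minimise 0.27x1 + 2.85x2 s.t.:
  5x1 + 3x2 ≥ 5   (nickel)
  10x1 + 680x2 ≥ 452   (chromium)
  2.8x1 + 72.9x2 ≥ 160.9   (carbon)
  4x1 + 31x2 ≥ 42   (silicon)
  x1, x2 ≥ 0.
The optimal basis is {ferrochrome}; return scrap drops out. There the carbon constraint is tight.
Optimal quantities: ferrochrome = 2.207 kg.
Total cost: 2.85·2.207 = 6.2900.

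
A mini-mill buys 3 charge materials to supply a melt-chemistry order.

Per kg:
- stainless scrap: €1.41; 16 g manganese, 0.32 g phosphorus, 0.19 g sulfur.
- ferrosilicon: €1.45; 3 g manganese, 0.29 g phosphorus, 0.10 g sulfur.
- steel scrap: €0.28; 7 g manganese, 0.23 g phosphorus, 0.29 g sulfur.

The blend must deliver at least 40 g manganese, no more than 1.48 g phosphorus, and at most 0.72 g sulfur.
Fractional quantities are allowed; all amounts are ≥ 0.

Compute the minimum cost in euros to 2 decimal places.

€3.13

This is a linear program. Let x1 = kg of stainless scrap, x2 = kg of ferrosilicon, x3 = kg of steel scrap.
min 1.41x1 + 1.45x2 + 0.28x3 s.t.:
  16x1 + 3x2 + 7x3 ≥ 40   (manganese)
  0.32x1 + 0.29x2 + 0.23x3 ≤ 1.48   (phosphorus)
  0.19x1 + 0.1x2 + 0.29x3 ≤ 0.72   (sulfur)
  x1, x2, x3 ≥ 0.
The optimal basis is {stainless scrap, steel scrap}; ferrosilicon drops out. Binding constraints: manganese and sulfur.
So stainless scrap = 1.982 kg, steel scrap = 1.184 kg.
Hence cost = 1.41·1.982 + 0.28·1.184 = €3.1261.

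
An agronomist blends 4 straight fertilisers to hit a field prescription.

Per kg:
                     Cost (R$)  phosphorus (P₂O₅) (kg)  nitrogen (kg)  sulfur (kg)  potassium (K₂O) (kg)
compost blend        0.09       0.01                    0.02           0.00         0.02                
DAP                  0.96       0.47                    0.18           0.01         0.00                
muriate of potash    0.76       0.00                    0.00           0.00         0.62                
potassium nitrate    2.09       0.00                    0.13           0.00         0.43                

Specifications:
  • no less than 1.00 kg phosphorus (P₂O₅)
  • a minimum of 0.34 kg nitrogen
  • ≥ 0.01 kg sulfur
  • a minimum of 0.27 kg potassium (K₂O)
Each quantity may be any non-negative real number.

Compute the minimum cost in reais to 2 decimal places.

R$2.37

Treat it as an LP. Let x1 = kg of compost blend, x2 = kg of DAP, x3 = kg of muriate of potash, x4 = kg of potassium nitrate.
Minimise 0.09x1 + 0.96x2 + 0.76x3 + 2.09x4 with:
  0.01x1 + 0.47x2 ≥ 1   (phosphorus (P₂O₅))
  0.02x1 + 0.18x2 + 0.13x4 ≥ 0.34   (nitrogen)
  0.01x2 ≥ 0.01   (sulfur)
  0.02x1 + 0.62x3 + 0.43x4 ≥ 0.27   (potassium (K₂O))
  x1, x2, x3, x4 ≥ 0.
The optimal basis is {DAP, muriate of potash}; compost blend, potassium nitrate drop out. The phosphorus (P₂O₅) and potassium (K₂O) requirements are met with equality.
Solving gives x2 = 2.128, x3 = 0.4355.
Cost = 0.96·2.128 + 0.76·0.4355 = 2.3739.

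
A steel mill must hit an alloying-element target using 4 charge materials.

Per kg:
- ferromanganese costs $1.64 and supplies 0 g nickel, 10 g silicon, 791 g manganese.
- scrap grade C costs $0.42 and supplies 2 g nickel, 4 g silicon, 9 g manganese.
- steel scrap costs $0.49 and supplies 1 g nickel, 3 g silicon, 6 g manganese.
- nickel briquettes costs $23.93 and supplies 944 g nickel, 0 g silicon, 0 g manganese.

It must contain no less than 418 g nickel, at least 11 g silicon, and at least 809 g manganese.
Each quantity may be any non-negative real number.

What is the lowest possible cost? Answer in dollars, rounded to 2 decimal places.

Let x1 = kg of ferromanganese, x2 = kg of scrap grade C, x3 = kg of steel scrap, x4 = kg of nickel briquettes.
min 1.64x1 + 0.42x2 + 0.49x3 + 23.93x4 subject to:
  2x2 + 1x3 + 944x4 ≥ 418   (nickel)
  10x1 + 4x2 + 3x3 ≥ 11   (silicon)
  791x1 + 9x2 + 6x3 ≥ 809   (manganese)
  x1, x2, x3, x4 ≥ 0.
The cheapest feasible vertex uses only ferromanganese, scrap grade C, nickel briquettes; steel scrap is not used. Binding constraints: nickel, silicon, manganese.
Optimal quantities: ferromanganese = 1.02 kg, scrap grade C = 0.1988 kg, nickel briquettes = 0.4424 kg.
Objective = 1.64·1.02 + 0.42·0.1988 + 23.93·0.4424 = 12.3429.

$12.34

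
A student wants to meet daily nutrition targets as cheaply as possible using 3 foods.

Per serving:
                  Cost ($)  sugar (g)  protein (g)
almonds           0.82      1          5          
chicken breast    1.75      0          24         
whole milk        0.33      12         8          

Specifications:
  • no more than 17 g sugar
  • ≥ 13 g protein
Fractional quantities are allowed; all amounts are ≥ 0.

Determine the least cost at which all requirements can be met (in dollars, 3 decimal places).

Set it up as a linear program. Let x1 = servings of almonds, x2 = servings of chicken breast, x3 = servings of whole milk.
min 0.82x1 + 1.75x2 + 0.33x3 subject to:
  1x1 + 12x3 ≤ 17   (sugar)
  5x1 + 24x2 + 8x3 ≥ 13   (protein)
  x1, x2, x3 ≥ 0.
The cheapest feasible vertex uses only chicken breast, whole milk; almonds is not used. The sugar and protein requirements are met with equality.
Optimal quantities: chicken breast = 0.06944 servings, whole milk = 1.417 servings.
Total cost: 1.75·0.06944 + 0.33·1.417 = 0.58913.

$0.589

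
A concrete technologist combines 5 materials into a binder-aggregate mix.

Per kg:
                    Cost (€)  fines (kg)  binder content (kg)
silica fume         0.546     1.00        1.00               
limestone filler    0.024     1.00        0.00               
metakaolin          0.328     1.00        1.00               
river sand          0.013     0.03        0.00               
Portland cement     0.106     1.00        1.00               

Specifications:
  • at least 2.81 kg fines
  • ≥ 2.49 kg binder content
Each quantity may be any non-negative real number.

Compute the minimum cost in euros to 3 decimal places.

Treat it as an LP. Let x1 = kg of silica fume, x2 = kg of limestone filler, x3 = kg of metakaolin, x4 = kg of river sand, x5 = kg of Portland cement.
Minimize 0.546x1 + 0.024x2 + 0.328x3 + 0.013x4 + 0.106x5 s.t.:
  1x1 + 1x2 + 1x3 + 0.03x4 + 1x5 ≥ 2.81   (fines)
  1x1 + 1x3 + 1x5 ≥ 2.49   (binder content)
  x1, x2, x3, x4, x5 ≥ 0.
The minimum-cost mix takes nothing from silica fume, metakaolin, river sand — only limestone filler, Portland cement. Binding constraints: fines and binder content.
So limestone filler = 0.32 kg, Portland cement = 2.49 kg.
Hence cost = 0.024·0.32 + 0.106·2.49 = €0.27162.

€0.272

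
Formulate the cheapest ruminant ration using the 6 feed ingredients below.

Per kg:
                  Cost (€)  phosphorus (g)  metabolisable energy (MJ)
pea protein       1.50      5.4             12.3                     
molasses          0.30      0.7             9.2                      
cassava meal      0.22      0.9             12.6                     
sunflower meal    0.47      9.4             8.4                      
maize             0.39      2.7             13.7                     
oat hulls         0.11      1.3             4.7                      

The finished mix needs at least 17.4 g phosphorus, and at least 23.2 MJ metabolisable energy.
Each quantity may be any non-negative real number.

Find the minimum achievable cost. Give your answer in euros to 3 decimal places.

€0.967

This is a linear program. Let x1 = kg of pea protein, x2 = kg of molasses, x3 = kg of cassava meal, x4 = kg of sunflower meal, x5 = kg of maize, x6 = kg of oat hulls.
min 1.5x1 + 0.3x2 + 0.22x3 + 0.47x4 + 0.39x5 + 0.11x6 subject to:
  5.4x1 + 0.7x2 + 0.9x3 + 9.4x4 + 2.7x5 + 1.3x6 ≥ 17.4   (phosphorus)
  12.3x1 + 9.2x2 + 12.6x3 + 8.4x4 + 13.7x5 + 4.7x6 ≥ 23.2   (metabolisable energy)
  x1, x2, x3, x4, x5, x6 ≥ 0.
The cheapest feasible vertex uses only sunflower meal, oat hulls; pea protein, molasses, cassava meal, maize are not used. There the phosphorus and metabolisable energy constraints are tight.
That vertex is x4 = 1.552, x6 = 2.162.
Cost = 0.47·1.552 + 0.11·2.162 = 0.96726.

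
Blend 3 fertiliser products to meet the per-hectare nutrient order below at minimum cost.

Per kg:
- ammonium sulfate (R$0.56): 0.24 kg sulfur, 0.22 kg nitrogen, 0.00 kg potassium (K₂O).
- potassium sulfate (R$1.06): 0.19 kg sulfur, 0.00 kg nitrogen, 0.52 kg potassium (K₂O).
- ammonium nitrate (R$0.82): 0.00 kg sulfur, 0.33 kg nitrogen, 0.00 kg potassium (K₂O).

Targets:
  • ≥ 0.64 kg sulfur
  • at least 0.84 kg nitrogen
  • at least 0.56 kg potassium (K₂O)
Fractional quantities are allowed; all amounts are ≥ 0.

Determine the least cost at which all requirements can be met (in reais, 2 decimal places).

This is a linear program. Let x1 = kg of ammonium sulfate, x2 = kg of potassium sulfate, x3 = kg of ammonium nitrate.
Minimize 0.56x1 + 1.06x2 + 0.82x3 with:
  0.24x1 + 0.19x2 ≥ 0.64   (sulfur)
  0.22x1 + 0.33x3 ≥ 0.84   (nitrogen)
  0.52x2 ≥ 0.56   (potassium (K₂O))
  x1, x2, x3 ≥ 0.
The optimal mix uses every input. Binding constraints: sulfur, nitrogen, potassium (K₂O).
So ammonium sulfate = 1.814 kg, potassium sulfate = 1.077 kg, ammonium nitrate = 1.336 kg.
Cost = 0.56·1.814 + 1.06·1.077 + 0.82·1.336 = 3.2530.

R$3.25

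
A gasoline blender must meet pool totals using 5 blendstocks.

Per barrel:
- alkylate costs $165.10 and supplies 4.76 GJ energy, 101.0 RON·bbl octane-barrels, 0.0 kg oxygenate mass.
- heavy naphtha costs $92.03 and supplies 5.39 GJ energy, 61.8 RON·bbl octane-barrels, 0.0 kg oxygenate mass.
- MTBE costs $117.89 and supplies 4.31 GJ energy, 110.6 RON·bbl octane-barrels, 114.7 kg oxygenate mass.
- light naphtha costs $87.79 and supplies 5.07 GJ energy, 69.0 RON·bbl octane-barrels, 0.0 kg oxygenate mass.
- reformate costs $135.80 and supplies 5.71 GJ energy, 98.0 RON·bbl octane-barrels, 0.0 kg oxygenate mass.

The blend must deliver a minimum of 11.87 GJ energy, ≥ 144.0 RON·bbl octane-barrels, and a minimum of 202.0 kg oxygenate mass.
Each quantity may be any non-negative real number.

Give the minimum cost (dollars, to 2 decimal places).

Set it up as a linear program. Let x1 = barrels of alkylate, x2 = barrels of heavy naphtha, x3 = barrels of MTBE, x4 = barrels of light naphtha, x5 = barrels of reformate.
Minimize 165.1x1 + 92.03x2 + 117.89x3 + 87.79x4 + 135.8x5 subject to:
  4.76x1 + 5.39x2 + 4.31x3 + 5.07x4 + 5.71x5 ≥ 11.87   (energy)
  101x1 + 61.8x2 + 110.6x3 + 69x4 + 98x5 ≥ 144   (octane-barrels)
  114.7x3 ≥ 202   (oxygenate mass)
  x1, x2, x3, x4, x5 ≥ 0.
At the optimum only heavy naphtha, MTBE are positive (alkylate, light naphtha, reformate = 0). Binding constraints: energy and oxygenate mass.
Solving gives x2 = 0.79399, x3 = 1.7611.
Total cost: 92.03·0.79399 + 117.89·1.7611 = 280.6870.

$280.69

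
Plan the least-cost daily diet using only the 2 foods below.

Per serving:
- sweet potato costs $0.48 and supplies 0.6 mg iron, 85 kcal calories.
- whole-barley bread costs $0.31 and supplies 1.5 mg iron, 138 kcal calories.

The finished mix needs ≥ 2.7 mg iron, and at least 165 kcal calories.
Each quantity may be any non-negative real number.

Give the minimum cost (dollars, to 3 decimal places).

$0.558

Let x1 = servings of sweet potato, x2 = servings of whole-barley bread.
Minimise 0.48x1 + 0.31x2 with:
  0.6x1 + 1.5x2 ≥ 2.7   (iron)
  85x1 + 138x2 ≥ 165   (calories)
  x1, x2 ≥ 0.
The optimal basis is {whole-barley bread}; sweet potato drops out. The iron requirement is met with equality.
Solving gives x2 = 1.8.
Hence cost = 0.31·1.8 = $0.55800.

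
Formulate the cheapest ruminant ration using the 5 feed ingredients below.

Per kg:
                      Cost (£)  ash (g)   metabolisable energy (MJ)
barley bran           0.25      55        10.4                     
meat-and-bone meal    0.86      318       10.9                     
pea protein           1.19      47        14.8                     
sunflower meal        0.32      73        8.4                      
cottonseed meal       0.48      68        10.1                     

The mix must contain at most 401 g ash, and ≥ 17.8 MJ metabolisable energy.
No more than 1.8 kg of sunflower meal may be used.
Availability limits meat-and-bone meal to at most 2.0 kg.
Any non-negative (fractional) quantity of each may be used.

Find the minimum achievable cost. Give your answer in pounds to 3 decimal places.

£0.428

Set it up as a linear program. Let x1 = kg of barley bran, x2 = kg of meat-and-bone meal, x3 = kg of pea protein, x4 = kg of sunflower meal, x5 = kg of cottonseed meal.
Minimise 0.25x1 + 0.86x2 + 1.19x3 + 0.32x4 + 0.48x5 subject to:
  55x1 + 318x2 + 47x3 + 73x4 + 68x5 ≤ 401   (ash)
  10.4x1 + 10.9x2 + 14.8x3 + 8.4x4 + 10.1x5 ≥ 17.8   (metabolisable energy)
  x4 ≤ 1.8
  x2 ≤ 2
  x1, x2, x3, x4, x5 ≥ 0.
The optimal basis is {barley bran}; meat-and-bone meal, pea protein, sunflower meal, cottonseed meal drop out. The metabolisable energy requirement is met with equality.
Optimal quantities: barley bran = 1.712 kg.
Hence cost = 0.25·1.712 = £0.42800.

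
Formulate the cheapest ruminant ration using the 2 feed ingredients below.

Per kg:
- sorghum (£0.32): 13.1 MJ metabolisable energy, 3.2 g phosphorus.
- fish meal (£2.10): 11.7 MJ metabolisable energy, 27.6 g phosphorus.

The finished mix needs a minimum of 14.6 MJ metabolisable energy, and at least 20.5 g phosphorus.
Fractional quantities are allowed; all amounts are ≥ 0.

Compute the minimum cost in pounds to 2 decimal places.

Treat it as an LP. Let x1 = kg of sorghum, x2 = kg of fish meal.
Minimize 0.32x1 + 2.1x2 with:
  13.1x1 + 11.7x2 ≥ 14.6   (metabolisable energy)
  3.2x1 + 27.6x2 ≥ 20.5   (phosphorus)
  x1, x2 ≥ 0.
Both inputs are positive at the optimum. There the metabolisable energy and phosphorus constraints are tight.
So sorghum = 0.5032 kg, fish meal = 0.6844 kg.
Total cost: 0.32·0.5032 + 2.1·0.6844 = 1.5983.

£1.60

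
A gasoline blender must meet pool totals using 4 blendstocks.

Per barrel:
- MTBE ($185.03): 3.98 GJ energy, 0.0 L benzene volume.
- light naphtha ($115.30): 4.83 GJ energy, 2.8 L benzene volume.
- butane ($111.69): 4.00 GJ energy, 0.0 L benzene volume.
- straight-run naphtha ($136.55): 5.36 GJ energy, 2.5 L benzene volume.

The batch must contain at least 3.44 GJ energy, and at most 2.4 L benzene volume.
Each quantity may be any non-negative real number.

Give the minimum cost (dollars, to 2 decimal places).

$82.12

Let x1 = barrels of MTBE, x2 = barrels of light naphtha, x3 = barrels of butane, x4 = barrels of straight-run naphtha.
min 185.03x1 + 115.3x2 + 111.69x3 + 136.55x4 s.t.:
  3.98x1 + 4.83x2 + 4x3 + 5.36x4 ≥ 3.44   (energy)
  2.8x2 + 2.5x4 ≤ 2.4   (benzene volume)
  x1, x2, x3, x4 ≥ 0.
The cheapest feasible vertex uses only light naphtha; MTBE, butane, straight-run naphtha are not used. Binding constraint: energy.
That vertex is x2 = 0.7122.
Total cost: 115.3·0.7122 = 82.1167.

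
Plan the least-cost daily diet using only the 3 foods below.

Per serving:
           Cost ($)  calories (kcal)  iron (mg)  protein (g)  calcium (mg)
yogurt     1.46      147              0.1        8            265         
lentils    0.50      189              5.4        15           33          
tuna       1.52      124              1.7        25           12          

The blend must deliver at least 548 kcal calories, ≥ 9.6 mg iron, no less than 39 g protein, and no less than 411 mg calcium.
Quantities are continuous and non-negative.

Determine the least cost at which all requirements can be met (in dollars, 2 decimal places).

Treat it as an LP. Let x1 = servings of yogurt, x2 = servings of lentils, x3 = servings of tuna.
Minimize 1.46x1 + 0.5x2 + 1.52x3 with:
  147x1 + 189x2 + 124x3 ≥ 548   (calories)
  0.1x1 + 5.4x2 + 1.7x3 ≥ 9.6   (iron)
  8x1 + 15x2 + 25x3 ≥ 39   (protein)
  265x1 + 33x2 + 12x3 ≥ 411   (calcium)
  x1, x2, x3 ≥ 0.
At the optimum only yogurt, lentils are positive (tuna = 0). Binding constraints: protein and calcium.
That vertex is x1 = 1.314, x2 = 1.899.
Objective = 1.46·1.314 + 0.5·1.899 = 2.8679.

$2.87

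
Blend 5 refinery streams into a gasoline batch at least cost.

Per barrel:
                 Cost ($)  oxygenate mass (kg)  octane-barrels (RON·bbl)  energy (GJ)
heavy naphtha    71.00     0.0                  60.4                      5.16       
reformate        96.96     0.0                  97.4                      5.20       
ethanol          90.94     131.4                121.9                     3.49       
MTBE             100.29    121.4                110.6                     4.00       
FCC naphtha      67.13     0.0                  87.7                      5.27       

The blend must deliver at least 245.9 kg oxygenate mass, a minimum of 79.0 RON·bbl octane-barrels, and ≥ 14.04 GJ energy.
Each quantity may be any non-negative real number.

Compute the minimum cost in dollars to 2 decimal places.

$265.83

Treat it as an LP. Let x1 = barrels of heavy naphtha, x2 = barrels of reformate, x3 = barrels of ethanol, x4 = barrels of MTBE, x5 = barrels of FCC naphtha.
Minimise 71x1 + 96.96x2 + 90.94x3 + 100.29x4 + 67.13x5 with:
  131.4x3 + 121.4x4 ≥ 245.9   (oxygenate mass)
  60.4x1 + 97.4x2 + 121.9x3 + 110.6x4 + 87.7x5 ≥ 79   (octane-barrels)
  5.16x1 + 5.2x2 + 3.49x3 + 4x4 + 5.27x5 ≥ 14.04   (energy)
  x1, x2, x3, x4, x5 ≥ 0.
The cheapest feasible vertex uses only ethanol, FCC naphtha; heavy naphtha, reformate, MTBE are not used. Binding constraints: oxygenate mass and energy.
Optimal quantities: ethanol = 1.8714 barrels, FCC naphtha = 1.4248 barrels.
Objective = 90.94·1.8714 + 67.13·1.4248 = 265.8319.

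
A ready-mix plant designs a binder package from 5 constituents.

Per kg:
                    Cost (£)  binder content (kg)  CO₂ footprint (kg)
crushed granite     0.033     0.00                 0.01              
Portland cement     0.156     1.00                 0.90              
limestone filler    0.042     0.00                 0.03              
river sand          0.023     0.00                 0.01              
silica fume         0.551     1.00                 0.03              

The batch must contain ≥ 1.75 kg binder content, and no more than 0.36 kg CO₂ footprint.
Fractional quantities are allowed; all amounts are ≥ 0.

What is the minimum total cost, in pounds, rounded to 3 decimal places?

£0.825

Let x1 = kg of crushed granite, x2 = kg of Portland cement, x3 = kg of limestone filler, x4 = kg of river sand, x5 = kg of silica fume.
Minimize 0.033x1 + 0.156x2 + 0.042x3 + 0.023x4 + 0.551x5 subject to:
  1x2 + 1x5 ≥ 1.75   (binder content)
  0.01x1 + 0.9x2 + 0.03x3 + 0.01x4 + 0.03x5 ≤ 0.36   (CO₂ footprint)
  x1, x2, x3, x4, x5 ≥ 0.
The optimal basis is {Portland cement, silica fume}; crushed granite, limestone filler, river sand drop out. There the binder content and CO₂ footprint constraints are tight.
Solving gives x2 = 0.3534, x5 = 1.397.
Objective = 0.156·0.3534 + 0.551·1.397 = 0.82488.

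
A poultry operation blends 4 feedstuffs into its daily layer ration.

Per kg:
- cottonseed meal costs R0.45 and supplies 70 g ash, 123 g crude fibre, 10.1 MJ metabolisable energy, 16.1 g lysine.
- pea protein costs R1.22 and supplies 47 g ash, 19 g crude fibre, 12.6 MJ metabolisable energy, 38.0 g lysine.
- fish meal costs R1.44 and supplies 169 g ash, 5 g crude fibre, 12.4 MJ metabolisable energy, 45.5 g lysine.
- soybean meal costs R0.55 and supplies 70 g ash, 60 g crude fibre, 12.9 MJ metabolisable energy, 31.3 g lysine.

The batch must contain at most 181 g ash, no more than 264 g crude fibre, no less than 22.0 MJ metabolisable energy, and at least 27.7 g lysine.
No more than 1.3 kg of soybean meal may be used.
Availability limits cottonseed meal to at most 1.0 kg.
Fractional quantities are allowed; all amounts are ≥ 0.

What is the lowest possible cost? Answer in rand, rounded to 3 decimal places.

Let x1 = kg of cottonseed meal, x2 = kg of pea protein, x3 = kg of fish meal, x4 = kg of soybean meal.
Minimize 0.45x1 + 1.22x2 + 1.44x3 + 0.55x4 with:
  70x1 + 47x2 + 169x3 + 70x4 ≤ 181   (ash)
  123x1 + 19x2 + 5x3 + 60x4 ≤ 264   (crude fibre)
  10.1x1 + 12.6x2 + 12.4x3 + 12.9x4 ≥ 22   (metabolisable energy)
  16.1x1 + 38x2 + 45.5x3 + 31.3x4 ≥ 27.7   (lysine)
  x4 ≤ 1.3
  x1 ≤ 1
  x1, x2, x3, x4 ≥ 0.
The minimum-cost mix takes nothing from pea protein, fish meal — only cottonseed meal, soybean meal. Binding constraints: metabolisable energy and the soybean meal cap.
That vertex is x1 = 0.5178, x4 = 1.3.
Total cost: 0.45·0.5178 + 0.55·1.3 = 0.94801.

R0.948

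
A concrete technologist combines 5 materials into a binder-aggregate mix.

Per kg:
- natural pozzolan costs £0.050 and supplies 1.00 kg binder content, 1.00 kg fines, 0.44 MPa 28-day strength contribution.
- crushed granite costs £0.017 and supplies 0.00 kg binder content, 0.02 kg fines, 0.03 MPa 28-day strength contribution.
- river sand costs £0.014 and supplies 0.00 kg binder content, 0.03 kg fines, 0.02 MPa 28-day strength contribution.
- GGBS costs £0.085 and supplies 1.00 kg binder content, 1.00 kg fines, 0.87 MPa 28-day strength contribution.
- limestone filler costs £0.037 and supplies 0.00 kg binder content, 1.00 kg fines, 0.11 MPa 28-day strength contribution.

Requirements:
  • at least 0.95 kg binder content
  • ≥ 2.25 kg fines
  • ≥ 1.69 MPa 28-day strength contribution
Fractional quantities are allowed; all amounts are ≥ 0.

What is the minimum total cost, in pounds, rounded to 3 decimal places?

Let x1 = kg of natural pozzolan, x2 = kg of crushed granite, x3 = kg of river sand, x4 = kg of GGBS, x5 = kg of limestone filler.
Minimize 0.05x1 + 0.017x2 + 0.014x3 + 0.085x4 + 0.037x5 with:
  1x1 + 1x4 ≥ 0.95   (binder content)
  1x1 + 0.02x2 + 0.03x3 + 1x4 + 1x5 ≥ 2.25   (fines)
  0.44x1 + 0.03x2 + 0.02x3 + 0.87x4 + 0.11x5 ≥ 1.69   (28-day strength contribution)
  x1, x2, x3, x4, x5 ≥ 0.
At the optimum only natural pozzolan, GGBS are positive (crushed granite, river sand, limestone filler = 0). Binding constraints: fines and 28-day strength contribution.
That vertex is x1 = 0.6221, x4 = 1.628.
Cost = 0.05·0.6221 + 0.085·1.628 = 0.16949.

£0.169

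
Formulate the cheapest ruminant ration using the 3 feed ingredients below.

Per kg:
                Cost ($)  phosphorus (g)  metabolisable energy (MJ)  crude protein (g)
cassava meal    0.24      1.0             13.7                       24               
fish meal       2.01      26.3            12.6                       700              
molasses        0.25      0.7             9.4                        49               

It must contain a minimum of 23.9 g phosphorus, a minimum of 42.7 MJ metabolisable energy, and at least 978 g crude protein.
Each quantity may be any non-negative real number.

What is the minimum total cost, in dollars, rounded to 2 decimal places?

$3.13

Let x1 = kg of cassava meal, x2 = kg of fish meal, x3 = kg of molasses.
Minimise 0.24x1 + 2.01x2 + 0.25x3 subject to:
  1x1 + 26.3x2 + 0.7x3 ≥ 23.9   (phosphorus)
  13.7x1 + 12.6x2 + 9.4x3 ≥ 42.7   (metabolisable energy)
  24x1 + 700x2 + 49x3 ≥ 978   (crude protein)
  x1, x2, x3 ≥ 0.
The optimal basis is {fish meal, molasses}; cassava meal drops out. There the metabolisable energy and crude protein constraints are tight.
Optimal quantities: fish meal = 1.191 kg, molasses = 2.946 kg.
Hence cost = 2.01·1.191 + 0.25·2.946 = $3.1304.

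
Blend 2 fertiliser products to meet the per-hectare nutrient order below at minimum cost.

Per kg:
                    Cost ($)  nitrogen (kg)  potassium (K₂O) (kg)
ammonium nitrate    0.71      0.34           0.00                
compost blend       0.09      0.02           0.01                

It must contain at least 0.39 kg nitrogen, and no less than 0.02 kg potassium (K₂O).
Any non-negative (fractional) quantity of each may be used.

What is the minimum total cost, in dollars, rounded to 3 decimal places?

This is a linear program. Let x1 = kg of ammonium nitrate, x2 = kg of compost blend.
Minimize 0.71x1 + 0.09x2 s.t.:
  0.34x1 + 0.02x2 ≥ 0.39   (nitrogen)
  0.01x2 ≥ 0.02   (potassium (K₂O))
  x1, x2 ≥ 0.
Both inputs are positive at the optimum. Binding constraints: nitrogen and potassium (K₂O).
Optimal quantities: ammonium nitrate = 1.029 kg, compost blend = 2 kg.
Objective = 0.71·1.029 + 0.09·2 = 0.91059.

$0.911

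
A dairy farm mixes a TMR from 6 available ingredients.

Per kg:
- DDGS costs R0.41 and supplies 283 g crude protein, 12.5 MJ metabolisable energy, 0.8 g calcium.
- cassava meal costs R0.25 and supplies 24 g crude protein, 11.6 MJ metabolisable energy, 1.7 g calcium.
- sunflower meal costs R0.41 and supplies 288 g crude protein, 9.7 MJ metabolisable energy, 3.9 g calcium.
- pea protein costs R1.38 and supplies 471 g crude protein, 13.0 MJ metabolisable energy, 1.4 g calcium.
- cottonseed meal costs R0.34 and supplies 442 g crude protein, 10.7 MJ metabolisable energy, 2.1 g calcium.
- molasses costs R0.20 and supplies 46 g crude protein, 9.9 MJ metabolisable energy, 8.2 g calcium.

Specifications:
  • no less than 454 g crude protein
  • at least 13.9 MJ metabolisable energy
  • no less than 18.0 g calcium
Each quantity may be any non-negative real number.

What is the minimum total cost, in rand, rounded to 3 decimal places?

R0.676

This is a linear program. Let x1 = kg of DDGS, x2 = kg of cassava meal, x3 = kg of sunflower meal, x4 = kg of pea protein, x5 = kg of cottonseed meal, x6 = kg of molasses.
min 0.41x1 + 0.25x2 + 0.41x3 + 1.38x4 + 0.34x5 + 0.2x6 with:
  283x1 + 24x2 + 288x3 + 471x4 + 442x5 + 46x6 ≥ 454   (crude protein)
  12.5x1 + 11.6x2 + 9.7x3 + 13x4 + 10.7x5 + 9.9x6 ≥ 13.9   (metabolisable energy)
  0.8x1 + 1.7x2 + 3.9x3 + 1.4x4 + 2.1x5 + 8.2x6 ≥ 18   (calcium)
  x1, x2, x3, x4, x5, x6 ≥ 0.
The cheapest feasible vertex uses only cottonseed meal, molasses; DDGS, cassava meal, sunflower meal, pea protein are not used. There the crude protein and calcium constraints are tight.
Solving gives x5 = 0.8206, x6 = 1.985.
Objective = 0.34·0.8206 + 0.2·1.985 = 0.67600.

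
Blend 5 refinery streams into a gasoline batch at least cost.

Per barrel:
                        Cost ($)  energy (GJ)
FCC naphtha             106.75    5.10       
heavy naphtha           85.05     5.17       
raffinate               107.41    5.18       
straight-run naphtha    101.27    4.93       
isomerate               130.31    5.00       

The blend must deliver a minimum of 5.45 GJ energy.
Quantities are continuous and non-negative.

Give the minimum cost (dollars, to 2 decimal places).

Treat it as an LP. Let x1 = barrels of FCC naphtha, x2 = barrels of heavy naphtha, x3 = barrels of raffinate, x4 = barrels of straight-run naphtha, x5 = barrels of isomerate.
Minimize 106.75x1 + 85.05x2 + 107.41x3 + 101.27x4 + 130.31x5 with:
  5.1x1 + 5.17x2 + 5.18x3 + 4.93x4 + 5x5 ≥ 5.45   (energy)
  x1, x2, x3, x4, x5 ≥ 0.
The optimal basis is {heavy naphtha}; FCC naphtha, raffinate, straight-run naphtha, isomerate drop out. Binding constraint: energy.
Optimal quantities: heavy naphtha = 1.0542 barrels.
Objective = 85.05·1.0542 = 89.6597.

$89.66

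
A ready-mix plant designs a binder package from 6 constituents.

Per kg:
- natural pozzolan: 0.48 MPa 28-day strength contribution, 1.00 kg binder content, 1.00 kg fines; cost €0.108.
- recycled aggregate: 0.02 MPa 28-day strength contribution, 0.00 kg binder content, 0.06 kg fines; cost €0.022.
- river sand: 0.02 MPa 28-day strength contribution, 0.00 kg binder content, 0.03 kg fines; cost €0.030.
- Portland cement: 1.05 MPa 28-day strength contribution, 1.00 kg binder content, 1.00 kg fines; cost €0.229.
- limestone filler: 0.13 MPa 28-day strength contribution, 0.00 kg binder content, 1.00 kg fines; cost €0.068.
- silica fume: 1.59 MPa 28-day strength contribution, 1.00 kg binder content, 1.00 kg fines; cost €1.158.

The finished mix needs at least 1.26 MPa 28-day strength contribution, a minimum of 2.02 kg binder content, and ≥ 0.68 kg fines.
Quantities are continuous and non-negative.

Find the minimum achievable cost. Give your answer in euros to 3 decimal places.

€0.280

This is a linear program. Let x1 = kg of natural pozzolan, x2 = kg of recycled aggregate, x3 = kg of river sand, x4 = kg of Portland cement, x5 = kg of limestone filler, x6 = kg of silica fume.
Minimise 0.108x1 + 0.022x2 + 0.03x3 + 0.229x4 + 0.068x5 + 1.158x6 with:
  0.48x1 + 0.02x2 + 0.02x3 + 1.05x4 + 0.13x5 + 1.59x6 ≥ 1.26   (28-day strength contribution)
  1x1 + 1x4 + 1x6 ≥ 2.02   (binder content)
  1x1 + 0.06x2 + 0.03x3 + 1x4 + 1x5 + 1x6 ≥ 0.68   (fines)
  x1, x2, x3, x4, x5, x6 ≥ 0.
At the optimum only natural pozzolan, Portland cement are positive (recycled aggregate, river sand, limestone filler, silica fume = 0). The 28-day strength contribution and binder content requirements are met with equality.
Optimal quantities: natural pozzolan = 1.511 kg, Portland cement = 0.5095 kg.
Objective = 0.108·1.511 + 0.229·0.5095 = 0.27986.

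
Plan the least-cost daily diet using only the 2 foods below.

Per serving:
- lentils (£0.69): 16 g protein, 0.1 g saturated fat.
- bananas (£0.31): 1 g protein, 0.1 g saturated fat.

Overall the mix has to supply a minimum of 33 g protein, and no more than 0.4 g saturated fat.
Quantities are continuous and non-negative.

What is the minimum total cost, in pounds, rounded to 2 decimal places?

£1.42

Let x1 = servings of lentils, x2 = servings of bananas.
Minimize 0.69x1 + 0.31x2 with:
  16x1 + 1x2 ≥ 33   (protein)
  0.1x1 + 0.1x2 ≤ 0.4   (saturated fat)
  x1, x2 ≥ 0.
The optimal basis is {lentils}; bananas drops out. The protein requirement is met with equality.
That vertex is x1 = 2.062.
Objective = 0.69·2.062 = 1.4228.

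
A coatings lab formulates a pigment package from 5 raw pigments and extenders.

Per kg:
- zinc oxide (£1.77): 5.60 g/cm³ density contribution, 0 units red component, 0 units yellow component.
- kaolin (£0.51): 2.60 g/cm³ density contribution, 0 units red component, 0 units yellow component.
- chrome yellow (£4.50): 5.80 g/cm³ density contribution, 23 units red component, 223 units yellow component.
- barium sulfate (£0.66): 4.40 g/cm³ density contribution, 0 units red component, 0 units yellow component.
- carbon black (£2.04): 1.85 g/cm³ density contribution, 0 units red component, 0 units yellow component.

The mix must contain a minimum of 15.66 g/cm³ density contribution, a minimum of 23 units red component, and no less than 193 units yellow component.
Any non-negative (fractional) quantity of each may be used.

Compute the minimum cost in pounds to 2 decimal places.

Let x1 = kg of zinc oxide, x2 = kg of kaolin, x3 = kg of chrome yellow, x4 = kg of barium sulfate, x5 = kg of carbon black.
min 1.77x1 + 0.51x2 + 4.5x3 + 0.66x4 + 2.04x5 with:
  5.6x1 + 2.6x2 + 5.8x3 + 4.4x4 + 1.85x5 ≥ 15.66   (density contribution)
  23x3 ≥ 23   (red component)
  223x3 ≥ 193   (yellow component)
  x1, x2, x3, x4, x5 ≥ 0.
The minimum-cost mix takes nothing from zinc oxide, kaolin, carbon black — only chrome yellow, barium sulfate. Binding constraints: density contribution and red component.
Solving gives x3 = 1, x4 = 2.241.
Objective = 4.5·1 + 0.66·2.241 = 5.9791.

£5.98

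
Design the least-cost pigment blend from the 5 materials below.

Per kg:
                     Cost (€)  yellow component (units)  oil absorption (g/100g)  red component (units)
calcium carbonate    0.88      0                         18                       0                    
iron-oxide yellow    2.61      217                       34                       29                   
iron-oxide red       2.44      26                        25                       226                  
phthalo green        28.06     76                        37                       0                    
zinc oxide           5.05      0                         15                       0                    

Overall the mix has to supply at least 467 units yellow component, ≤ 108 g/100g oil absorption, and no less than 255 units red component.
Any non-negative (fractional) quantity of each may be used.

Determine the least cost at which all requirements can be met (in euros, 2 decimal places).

Let x1 = kg of calcium carbonate, x2 = kg of iron-oxide yellow, x3 = kg of iron-oxide red, x4 = kg of phthalo green, x5 = kg of zinc oxide.
Minimize 0.88x1 + 2.61x2 + 2.44x3 + 28.06x4 + 5.05x5 subject to:
  217x2 + 26x3 + 76x4 ≥ 467   (yellow component)
  18x1 + 34x2 + 25x3 + 37x4 + 15x5 ≤ 108   (oil absorption)
  29x2 + 226x3 ≥ 255   (red component)
  x1, x2, x3, x4, x5 ≥ 0.
The cheapest feasible vertex uses only iron-oxide yellow, iron-oxide red; calcium carbonate, phthalo green, zinc oxide are not used. There the yellow component and red component constraints are tight.
That vertex is x2 = 2.048, x3 = 0.8655.
Hence cost = 2.61·2.048 + 2.44·0.8655 = €7.4571.

€7.46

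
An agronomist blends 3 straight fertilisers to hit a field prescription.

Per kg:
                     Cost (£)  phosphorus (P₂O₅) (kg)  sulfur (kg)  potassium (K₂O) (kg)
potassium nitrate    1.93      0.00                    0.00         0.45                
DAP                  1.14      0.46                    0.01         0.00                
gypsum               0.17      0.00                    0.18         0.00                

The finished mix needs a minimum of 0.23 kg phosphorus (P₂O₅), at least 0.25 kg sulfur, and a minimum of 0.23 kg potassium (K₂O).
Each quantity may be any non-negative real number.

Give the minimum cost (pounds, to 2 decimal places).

£1.79

Let x1 = kg of potassium nitrate, x2 = kg of DAP, x3 = kg of gypsum.
Minimize 1.93x1 + 1.14x2 + 0.17x3 s.t.:
  0.46x2 ≥ 0.23   (phosphorus (P₂O₅))
  0.01x2 + 0.18x3 ≥ 0.25   (sulfur)
  0.45x1 ≥ 0.23   (potassium (K₂O))
  x1, x2, x3 ≥ 0.
The optimal mix uses every input. Binding constraints: phosphorus (P₂O₅), sulfur, potassium (K₂O).
That vertex is x1 = 0.5111, x2 = 0.5, x3 = 1.361.
Objective = 1.93·0.5111 + 1.14·0.5 + 0.17·1.361 = 1.7878.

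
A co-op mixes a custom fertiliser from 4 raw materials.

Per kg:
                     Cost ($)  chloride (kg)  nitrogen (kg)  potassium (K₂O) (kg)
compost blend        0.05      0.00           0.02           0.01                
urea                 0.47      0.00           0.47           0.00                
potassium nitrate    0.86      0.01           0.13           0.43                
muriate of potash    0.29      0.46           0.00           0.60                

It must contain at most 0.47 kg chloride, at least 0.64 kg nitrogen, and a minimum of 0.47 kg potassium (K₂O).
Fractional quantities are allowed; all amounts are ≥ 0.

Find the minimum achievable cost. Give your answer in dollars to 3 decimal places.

$0.867

Let x1 = kg of compost blend, x2 = kg of urea, x3 = kg of potassium nitrate, x4 = kg of muriate of potash.
Minimize 0.05x1 + 0.47x2 + 0.86x3 + 0.29x4 with:
  0.01x3 + 0.46x4 ≤ 0.47   (chloride)
  0.02x1 + 0.47x2 + 0.13x3 ≥ 0.64   (nitrogen)
  0.01x1 + 0.43x3 + 0.6x4 ≥ 0.47   (potassium (K₂O))
  x1, x2, x3, x4 ≥ 0.
The optimal basis is {urea, muriate of potash}; compost blend, potassium nitrate drop out. The nitrogen and potassium (K₂O) requirements are met with equality.
Optimal quantities: urea = 1.362 kg, muriate of potash = 0.7833 kg.
Total cost: 0.47·1.362 + 0.29·0.7833 = 0.86730.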